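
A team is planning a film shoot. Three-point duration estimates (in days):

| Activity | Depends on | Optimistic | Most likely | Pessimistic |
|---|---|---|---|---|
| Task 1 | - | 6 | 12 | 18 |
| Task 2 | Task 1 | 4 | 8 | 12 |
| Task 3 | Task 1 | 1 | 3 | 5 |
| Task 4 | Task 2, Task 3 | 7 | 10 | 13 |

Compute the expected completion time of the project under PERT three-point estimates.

30 days

te_Task 1 = (6 + 4·12 + 18)/6 = 72/6 = 12
te_Task 2 = (4 + 4·8 + 12)/6 = 48/6 = 8
te_Task 3 = (1 + 4·3 + 5)/6 = 18/6 = 3
te_Task 4 = (7 + 4·10 + 13)/6 = 60/6 = 10

Forward pass:
ES_Task 1 = 0; EF_Task 1 = 12
ES_Task 2 = 12; EF_Task 2 = 12+8 = 20
ES_Task 3 = 12; EF_Task 3 = 12+3 = 15
ES_Task 4 = max(EF_Task 2=20, EF_Task 3=15) = 20; EF_Task 4 = 20+10 = 30
Expected project duration μ = 30 days. Critical path: Task 1 → Task 2 → Task 4.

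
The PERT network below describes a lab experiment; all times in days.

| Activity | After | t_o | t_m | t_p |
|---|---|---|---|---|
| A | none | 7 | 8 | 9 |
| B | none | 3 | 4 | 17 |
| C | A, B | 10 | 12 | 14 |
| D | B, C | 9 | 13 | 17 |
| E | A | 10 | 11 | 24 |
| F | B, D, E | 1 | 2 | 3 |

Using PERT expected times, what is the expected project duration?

35 days

te_A = (7 + 4·8 + 9)/6 = 48/6 = 8
te_B = (3 + 4·4 + 17)/6 = 36/6 = 6
te_C = (10 + 4·12 + 14)/6 = 72/6 = 12
te_D = (9 + 4·13 + 17)/6 = 78/6 = 13
te_E = (10 + 4·11 + 24)/6 = 78/6 = 13
te_F = (1 + 4·2 + 3)/6 = 12/6 = 2

Forward pass:
ES_A = 0; EF_A = 8
ES_B = 0; EF_B = 6
ES_C = max(EF_A=8, EF_B=6) = 8; EF_C = 8+12 = 20
ES_D = max(EF_B=6, EF_C=20) = 20; EF_D = 20+13 = 33
ES_E = 8; EF_E = 8+13 = 21
ES_F = max(EF_B=6, EF_D=33, EF_E=21) = 33; EF_F = 33+2 = 35
Expected project duration μ = 35 days. Critical path: A → C → D → F.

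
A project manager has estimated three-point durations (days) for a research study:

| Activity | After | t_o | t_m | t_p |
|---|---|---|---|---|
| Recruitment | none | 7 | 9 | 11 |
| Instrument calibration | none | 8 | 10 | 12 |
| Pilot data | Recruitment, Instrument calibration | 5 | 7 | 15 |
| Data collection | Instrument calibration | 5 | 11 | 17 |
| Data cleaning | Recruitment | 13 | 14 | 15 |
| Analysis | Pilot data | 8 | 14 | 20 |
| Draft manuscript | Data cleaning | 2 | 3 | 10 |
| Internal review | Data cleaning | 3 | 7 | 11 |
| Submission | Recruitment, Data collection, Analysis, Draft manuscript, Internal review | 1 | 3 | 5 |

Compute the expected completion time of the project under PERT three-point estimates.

te_Recruitment = (7 + 4·9 + 11)/6 = 54/6 = 9
te_Instrument calibration = (8 + 4·10 + 12)/6 = 60/6 = 10
te_Pilot data = (5 + 4·7 + 15)/6 = 48/6 = 8
te_Data collection = (5 + 4·11 + 17)/6 = 66/6 = 11
te_Data cleaning = (13 + 4·14 + 15)/6 = 84/6 = 14
te_Analysis = (8 + 4·14 + 20)/6 = 84/6 = 14
te_Draft manuscript = (2 + 4·3 + 10)/6 = 24/6 = 4
te_Internal review = (3 + 4·7 + 11)/6 = 42/6 = 7
te_Submission = (1 + 4·3 + 5)/6 = 18/6 = 3

Forward pass:
ES_Recruitment = 0; EF_Recruitment = 9
ES_Instrument calibration = 0; EF_Instrument calibration = 10
ES_Pilot data = max(EF_Recruitment=9, EF_Instrument calibration=10) = 10; EF_Pilot data = 10+8 = 18
ES_Data collection = 10; EF_Data collection = 10+11 = 21
ES_Data cleaning = 9; EF_Data cleaning = 9+14 = 23
ES_Analysis = 18; EF_Analysis = 18+14 = 32
ES_Draft manuscript = 23; EF_Draft manuscript = 23+4 = 27
ES_Internal review = 23; EF_Internal review = 23+7 = 30
ES_Submission = max(EF_Recruitment=9, EF_Data collection=21, EF_Analysis=32, EF_Draft manuscript=27, EF_Internal review=30) = 32; EF_Submission = 32+3 = 35
Expected project duration μ = 35 days. Critical path: Instrument calibration → Pilot data → Analysis → Submission.

35 days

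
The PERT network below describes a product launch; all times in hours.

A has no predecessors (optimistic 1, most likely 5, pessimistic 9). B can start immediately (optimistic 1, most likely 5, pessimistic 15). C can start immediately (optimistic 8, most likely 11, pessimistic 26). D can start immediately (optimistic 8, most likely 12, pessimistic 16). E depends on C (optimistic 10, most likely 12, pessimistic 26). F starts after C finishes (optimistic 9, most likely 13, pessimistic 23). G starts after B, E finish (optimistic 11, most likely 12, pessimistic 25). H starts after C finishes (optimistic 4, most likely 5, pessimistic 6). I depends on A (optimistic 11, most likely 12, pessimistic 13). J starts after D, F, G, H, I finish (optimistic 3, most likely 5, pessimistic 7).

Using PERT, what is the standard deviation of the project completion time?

4.69 hours

te_A = (1 + 4·5 + 9)/6 = 30/6 = 5; σ²_A = ((9−1)/6)² = 1.778
te_B = (1 + 4·5 + 15)/6 = 36/6 = 6; σ²_B = ((15−1)/6)² = 5.444
te_C = (8 + 4·11 + 26)/6 = 78/6 = 13; σ²_C = ((26−8)/6)² = 9.000
te_D = (8 + 4·12 + 16)/6 = 72/6 = 12; σ²_D = ((16−8)/6)² = 1.778
te_E = (10 + 4·12 + 26)/6 = 84/6 = 14; σ²_E = ((26−10)/6)² = 7.111
te_F = (9 + 4·13 + 23)/6 = 84/6 = 14; σ²_F = ((23−9)/6)² = 5.444
te_G = (11 + 4·12 + 25)/6 = 84/6 = 14; σ²_G = ((25−11)/6)² = 5.444
te_H = (4 + 4·5 + 6)/6 = 30/6 = 5; σ²_H = ((6−4)/6)² = 0.111
te_I = (11 + 4·12 + 13)/6 = 72/6 = 12; σ²_I = ((13−11)/6)² = 0.111
te_J = (3 + 4·5 + 7)/6 = 30/6 = 5; σ²_J = ((7−3)/6)² = 0.444

Forward pass:
ES_A = 0; EF_A = 5
ES_B = 0; EF_B = 6
ES_C = 0; EF_C = 13
ES_D = 0; EF_D = 12
ES_E = 13; EF_E = 13+14 = 27
ES_F = 13; EF_F = 13+14 = 27
ES_G = max(EF_B=6, EF_E=27) = 27; EF_G = 27+14 = 41
ES_H = 13; EF_H = 13+5 = 18
ES_I = 5; EF_I = 5+12 = 17
ES_J = max(EF_D=12, EF_F=27, EF_G=41, EF_H=18, EF_I=17) = 41; EF_J = 41+5 = 46
Expected project duration μ = 46 hours. Critical path: C → E → G → J.

Variance along critical path = 9.000 + 7.111 + 5.444 + 0.444 = 22.000
σ = √22.000 = 4.690 hours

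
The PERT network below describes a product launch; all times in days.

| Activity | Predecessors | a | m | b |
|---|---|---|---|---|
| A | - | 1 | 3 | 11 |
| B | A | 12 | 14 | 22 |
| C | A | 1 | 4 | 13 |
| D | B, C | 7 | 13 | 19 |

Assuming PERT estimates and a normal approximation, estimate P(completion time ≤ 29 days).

0.166

te_A = (1 + 4·3 + 11)/6 = 24/6 = 4; σ²_A = ((11−1)/6)² = 2.778
te_B = (12 + 4·14 + 22)/6 = 90/6 = 15; σ²_B = ((22−12)/6)² = 2.778
te_C = (1 + 4·4 + 13)/6 = 30/6 = 5; σ²_C = ((13−1)/6)² = 4.000
te_D = (7 + 4·13 + 19)/6 = 78/6 = 13; σ²_D = ((19−7)/6)² = 4.000

Forward pass:
ES_A = 0; EF_A = 4
ES_B = 4; EF_B = 4+15 = 19
ES_C = 4; EF_C = 4+5 = 9
ES_D = max(EF_B=19, EF_C=9) = 19; EF_D = 19+13 = 32
Expected project duration μ = 32 days. Critical path: A → B → D.

Variance along critical path = 2.778 + 2.778 + 4.000 = 9.556; σ = √9.556 = 3.091 days.
Z = (29 − 32) / 3.091 = -0.970
P(T ≤ 29) = Φ(-0.970) ≈ 0.166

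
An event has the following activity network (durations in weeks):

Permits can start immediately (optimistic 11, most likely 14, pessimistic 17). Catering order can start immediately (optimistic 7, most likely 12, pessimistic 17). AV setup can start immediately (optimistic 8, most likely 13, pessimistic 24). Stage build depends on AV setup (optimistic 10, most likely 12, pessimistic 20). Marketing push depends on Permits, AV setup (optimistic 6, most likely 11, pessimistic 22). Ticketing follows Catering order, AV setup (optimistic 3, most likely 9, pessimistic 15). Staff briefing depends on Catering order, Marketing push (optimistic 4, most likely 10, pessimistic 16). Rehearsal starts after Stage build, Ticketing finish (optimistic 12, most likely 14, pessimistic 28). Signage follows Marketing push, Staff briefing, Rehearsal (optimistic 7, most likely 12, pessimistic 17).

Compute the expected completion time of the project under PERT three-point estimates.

te_Permits = (11 + 4·14 + 17)/6 = 84/6 = 14
te_Catering order = (7 + 4·12 + 17)/6 = 72/6 = 12
te_AV setup = (8 + 4·13 + 24)/6 = 84/6 = 14
te_Stage build = (10 + 4·12 + 20)/6 = 78/6 = 13
te_Marketing push = (6 + 4·11 + 22)/6 = 72/6 = 12
te_Ticketing = (3 + 4·9 + 15)/6 = 54/6 = 9
te_Staff briefing = (4 + 4·10 + 16)/6 = 60/6 = 10
te_Rehearsal = (12 + 4·14 + 28)/6 = 96/6 = 16
te_Signage = (7 + 4·12 + 17)/6 = 72/6 = 12

Forward pass:
ES_Permits = 0; EF_Permits = 14
ES_Catering order = 0; EF_Catering order = 12
ES_AV setup = 0; EF_AV setup = 14
ES_Stage build = 14; EF_Stage build = 14+13 = 27
ES_Marketing push = max(EF_Permits=14, EF_AV setup=14) = 14; EF_Marketing push = 14+12 = 26
ES_Ticketing = max(EF_Catering order=12, EF_AV setup=14) = 14; EF_Ticketing = 14+9 = 23
ES_Staff briefing = max(EF_Catering order=12, EF_Marketing push=26) = 26; EF_Staff briefing = 26+10 = 36
ES_Rehearsal = max(EF_Stage build=27, EF_Ticketing=23) = 27; EF_Rehearsal = 27+16 = 43
ES_Signage = max(EF_Marketing push=26, EF_Staff briefing=36, EF_Rehearsal=43) = 43; EF_Signage = 43+12 = 55
Expected project duration μ = 55 weeks. Critical path: AV setup → Stage build → Rehearsal → Signage.

55 weeks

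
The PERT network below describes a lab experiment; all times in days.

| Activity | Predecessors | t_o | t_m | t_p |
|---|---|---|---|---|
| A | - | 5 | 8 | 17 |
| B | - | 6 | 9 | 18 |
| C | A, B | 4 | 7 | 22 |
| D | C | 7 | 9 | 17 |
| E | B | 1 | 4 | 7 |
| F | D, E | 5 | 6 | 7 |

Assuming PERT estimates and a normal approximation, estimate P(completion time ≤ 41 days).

0.934

te_A = (5 + 4·8 + 17)/6 = 54/6 = 9; σ²_A = ((17−5)/6)² = 4.000
te_B = (6 + 4·9 + 18)/6 = 60/6 = 10; σ²_B = ((18−6)/6)² = 4.000
te_C = (4 + 4·7 + 22)/6 = 54/6 = 9; σ²_C = ((22−4)/6)² = 9.000
te_D = (7 + 4·9 + 17)/6 = 60/6 = 10; σ²_D = ((17−7)/6)² = 2.778
te_E = (1 + 4·4 + 7)/6 = 24/6 = 4; σ²_E = ((7−1)/6)² = 1.000
te_F = (5 + 4·6 + 7)/6 = 36/6 = 6; σ²_F = ((7−5)/6)² = 0.111

Forward pass:
ES_A = 0; EF_A = 9
ES_B = 0; EF_B = 10
ES_C = max(EF_A=9, EF_B=10) = 10; EF_C = 10+9 = 19
ES_D = 19; EF_D = 19+10 = 29
ES_E = 10; EF_E = 10+4 = 14
ES_F = max(EF_D=29, EF_E=14) = 29; EF_F = 29+6 = 35
Expected project duration μ = 35 days. Critical path: B → C → D → F.

Variance along critical path = 4.000 + 9.000 + 2.778 + 0.111 = 15.889; σ = √15.889 = 3.986 days.
Z = (41 − 35) / 3.986 = 1.505
P(T ≤ 41) = Φ(1.505) ≈ 0.934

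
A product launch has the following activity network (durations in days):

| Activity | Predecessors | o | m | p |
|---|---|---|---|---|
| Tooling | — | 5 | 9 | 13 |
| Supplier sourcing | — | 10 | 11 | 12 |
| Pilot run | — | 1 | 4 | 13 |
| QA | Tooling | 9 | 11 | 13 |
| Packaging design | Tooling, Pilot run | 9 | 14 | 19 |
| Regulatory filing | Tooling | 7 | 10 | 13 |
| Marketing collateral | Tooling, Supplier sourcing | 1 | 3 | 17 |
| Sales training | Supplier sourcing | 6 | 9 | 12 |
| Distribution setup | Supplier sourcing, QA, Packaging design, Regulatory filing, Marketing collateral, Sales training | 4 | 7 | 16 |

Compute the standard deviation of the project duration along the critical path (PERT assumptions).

te_Tooling = (5 + 4·9 + 13)/6 = 54/6 = 9; σ²_Tooling = ((13−5)/6)² = 1.778
te_Supplier sourcing = (10 + 4·11 + 12)/6 = 66/6 = 11; σ²_Supplier sourcing = ((12−10)/6)² = 0.111
te_Pilot run = (1 + 4·4 + 13)/6 = 30/6 = 5; σ²_Pilot run = ((13−1)/6)² = 4.000
te_QA = (9 + 4·11 + 13)/6 = 66/6 = 11; σ²_QA = ((13−9)/6)² = 0.444
te_Packaging design = (9 + 4·14 + 19)/6 = 84/6 = 14; σ²_Packaging design = ((19−9)/6)² = 2.778
te_Regulatory filing = (7 + 4·10 + 13)/6 = 60/6 = 10; σ²_Regulatory filing = ((13−7)/6)² = 1.000
te_Marketing collateral = (1 + 4·3 + 17)/6 = 30/6 = 5; σ²_Marketing collateral = ((17−1)/6)² = 7.111
te_Sales training = (6 + 4·9 + 12)/6 = 54/6 = 9; σ²_Sales training = ((12−6)/6)² = 1.000
te_Distribution setup = (4 + 4·7 + 16)/6 = 48/6 = 8; σ²_Distribution setup = ((16−4)/6)² = 4.000

Forward pass:
ES_Tooling = 0; EF_Tooling = 9
ES_Supplier sourcing = 0; EF_Supplier sourcing = 11
ES_Pilot run = 0; EF_Pilot run = 5
ES_QA = 9; EF_QA = 9+11 = 20
ES_Packaging design = max(EF_Tooling=9, EF_Pilot run=5) = 9; EF_Packaging design = 9+14 = 23
ES_Regulatory filing = 9; EF_Regulatory filing = 9+10 = 19
ES_Marketing collateral = max(EF_Tooling=9, EF_Supplier sourcing=11) = 11; EF_Marketing collateral = 11+5 = 16
ES_Sales training = 11; EF_Sales training = 11+9 = 20
ES_Distribution setup = max(EF_Supplier sourcing=11, EF_QA=20, EF_Packaging design=23, EF_Regulatory filing=19, EF_Marketing collateral=16, EF_Sales training=20) = 23; EF_Distribution setup = 23+8 = 31
Expected project duration μ = 31 days. Critical path: Tooling → Packaging design → Distribution setup.

Variance along critical path = 1.778 + 2.778 + 4.000 = 8.556
σ = √8.556 = 2.925 days

2.92 days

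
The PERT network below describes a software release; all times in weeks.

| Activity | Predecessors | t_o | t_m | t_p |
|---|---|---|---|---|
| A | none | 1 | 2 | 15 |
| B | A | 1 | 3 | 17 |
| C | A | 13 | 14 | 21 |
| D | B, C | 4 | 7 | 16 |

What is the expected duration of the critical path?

te_A = (1 + 4·2 + 15)/6 = 24/6 = 4
te_B = (1 + 4·3 + 17)/6 = 30/6 = 5
te_C = (13 + 4·14 + 21)/6 = 90/6 = 15
te_D = (4 + 4·7 + 16)/6 = 48/6 = 8

Forward pass:
ES_A = 0; EF_A = 4
ES_B = 4; EF_B = 4+5 = 9
ES_C = 4; EF_C = 4+15 = 19
ES_D = max(EF_B=9, EF_C=19) = 19; EF_D = 19+8 = 27
Expected project duration μ = 27 weeks. Critical path: A → C → D.

27 weeks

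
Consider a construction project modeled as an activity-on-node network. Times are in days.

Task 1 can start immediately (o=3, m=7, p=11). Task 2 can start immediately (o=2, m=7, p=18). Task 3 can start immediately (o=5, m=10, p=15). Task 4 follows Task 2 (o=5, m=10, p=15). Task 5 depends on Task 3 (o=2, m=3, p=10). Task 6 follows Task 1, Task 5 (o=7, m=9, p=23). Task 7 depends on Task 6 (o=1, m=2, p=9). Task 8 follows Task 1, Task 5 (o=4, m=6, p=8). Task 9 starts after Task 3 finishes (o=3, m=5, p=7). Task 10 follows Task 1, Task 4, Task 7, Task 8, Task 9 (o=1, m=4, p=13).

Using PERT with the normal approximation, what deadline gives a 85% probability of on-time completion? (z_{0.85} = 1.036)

37.3 days

te_Task 1 = (3 + 4·7 + 11)/6 = 42/6 = 7; σ²_Task 1 = ((11−3)/6)² = 1.778
te_Task 2 = (2 + 4·7 + 18)/6 = 48/6 = 8; σ²_Task 2 = ((18−2)/6)² = 7.111
te_Task 3 = (5 + 4·10 + 15)/6 = 60/6 = 10; σ²_Task 3 = ((15−5)/6)² = 2.778
te_Task 4 = (5 + 4·10 + 15)/6 = 60/6 = 10; σ²_Task 4 = ((15−5)/6)² = 2.778
te_Task 5 = (2 + 4·3 + 10)/6 = 24/6 = 4; σ²_Task 5 = ((10−2)/6)² = 1.778
te_Task 6 = (7 + 4·9 + 23)/6 = 66/6 = 11; σ²_Task 6 = ((23−7)/6)² = 7.111
te_Task 7 = (1 + 4·2 + 9)/6 = 18/6 = 3; σ²_Task 7 = ((9−1)/6)² = 1.778
te_Task 8 = (4 + 4·6 + 8)/6 = 36/6 = 6; σ²_Task 8 = ((8−4)/6)² = 0.444
te_Task 9 = (3 + 4·5 + 7)/6 = 30/6 = 5; σ²_Task 9 = ((7−3)/6)² = 0.444
te_Task 10 = (1 + 4·4 + 13)/6 = 30/6 = 5; σ²_Task 10 = ((13−1)/6)² = 4.000

Forward pass:
ES_Task 1 = 0; EF_Task 1 = 7
ES_Task 2 = 0; EF_Task 2 = 8
ES_Task 3 = 0; EF_Task 3 = 10
ES_Task 4 = 8; EF_Task 4 = 8+10 = 18
ES_Task 5 = 10; EF_Task 5 = 10+4 = 14
ES_Task 6 = max(EF_Task 1=7, EF_Task 5=14) = 14; EF_Task 6 = 14+11 = 25
ES_Task 7 = 25; EF_Task 7 = 25+3 = 28
ES_Task 8 = max(EF_Task 1=7, EF_Task 5=14) = 14; EF_Task 8 = 14+6 = 20
ES_Task 9 = 10; EF_Task 9 = 10+5 = 15
ES_Task 10 = max(EF_Task 1=7, EF_Task 4=18, EF_Task 7=28, EF_Task 8=20, EF_Task 9=15) = 28; EF_Task 10 = 28+5 = 33
Expected project duration μ = 33 days. Critical path: Task 3 → Task 5 → Task 6 → Task 7 → Task 10.

Variance along critical path = 2.778 + 1.778 + 7.111 + 1.778 + 4.000 = 17.444; σ = 4.177 days.
D = μ + z·σ = 33 + 1.036·4.177 = 37.3 days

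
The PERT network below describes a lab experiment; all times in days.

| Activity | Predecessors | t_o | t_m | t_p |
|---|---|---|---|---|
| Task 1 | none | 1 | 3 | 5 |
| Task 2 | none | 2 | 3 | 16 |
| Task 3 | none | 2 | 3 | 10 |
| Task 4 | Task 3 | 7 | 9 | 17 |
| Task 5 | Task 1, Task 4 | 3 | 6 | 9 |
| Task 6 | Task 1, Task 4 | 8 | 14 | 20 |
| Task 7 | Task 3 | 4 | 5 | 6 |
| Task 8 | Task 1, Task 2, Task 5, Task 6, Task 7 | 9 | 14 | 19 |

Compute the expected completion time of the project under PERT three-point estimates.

te_Task 1 = (1 + 4·3 + 5)/6 = 18/6 = 3
te_Task 2 = (2 + 4·3 + 16)/6 = 30/6 = 5
te_Task 3 = (2 + 4·3 + 10)/6 = 24/6 = 4
te_Task 4 = (7 + 4·9 + 17)/6 = 60/6 = 10
te_Task 5 = (3 + 4·6 + 9)/6 = 36/6 = 6
te_Task 6 = (8 + 4·14 + 20)/6 = 84/6 = 14
te_Task 7 = (4 + 4·5 + 6)/6 = 30/6 = 5
te_Task 8 = (9 + 4·14 + 19)/6 = 84/6 = 14

Forward pass:
ES_Task 1 = 0; EF_Task 1 = 3
ES_Task 2 = 0; EF_Task 2 = 5
ES_Task 3 = 0; EF_Task 3 = 4
ES_Task 4 = 4; EF_Task 4 = 4+10 = 14
ES_Task 5 = max(EF_Task 1=3, EF_Task 4=14) = 14; EF_Task 5 = 14+6 = 20
ES_Task 6 = max(EF_Task 1=3, EF_Task 4=14) = 14; EF_Task 6 = 14+14 = 28
ES_Task 7 = 4; EF_Task 7 = 4+5 = 9
ES_Task 8 = max(EF_Task 1=3, EF_Task 2=5, EF_Task 5=20, EF_Task 6=28, EF_Task 7=9) = 28; EF_Task 8 = 28+14 = 42
Expected project duration μ = 42 days. Critical path: Task 3 → Task 4 → Task 6 → Task 8.

42 days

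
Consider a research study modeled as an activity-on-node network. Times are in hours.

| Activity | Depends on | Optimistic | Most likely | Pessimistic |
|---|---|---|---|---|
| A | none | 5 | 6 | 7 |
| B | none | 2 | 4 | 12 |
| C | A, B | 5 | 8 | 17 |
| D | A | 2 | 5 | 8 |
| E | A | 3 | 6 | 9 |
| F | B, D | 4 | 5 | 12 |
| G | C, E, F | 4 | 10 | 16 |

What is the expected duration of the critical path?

te_A = (5 + 4·6 + 7)/6 = 36/6 = 6
te_B = (2 + 4·4 + 12)/6 = 30/6 = 5
te_C = (5 + 4·8 + 17)/6 = 54/6 = 9
te_D = (2 + 4·5 + 8)/6 = 30/6 = 5
te_E = (3 + 4·6 + 9)/6 = 36/6 = 6
te_F = (4 + 4·5 + 12)/6 = 36/6 = 6
te_G = (4 + 4·10 + 16)/6 = 60/6 = 10

Forward pass:
ES_A = 0; EF_A = 6
ES_B = 0; EF_B = 5
ES_C = max(EF_A=6, EF_B=5) = 6; EF_C = 6+9 = 15
ES_D = 6; EF_D = 6+5 = 11
ES_E = 6; EF_E = 6+6 = 12
ES_F = max(EF_B=5, EF_D=11) = 11; EF_F = 11+6 = 17
ES_G = max(EF_C=15, EF_E=12, EF_F=17) = 17; EF_G = 17+10 = 27
Expected project duration μ = 27 hours. Critical path: A → D → F → G.

27 hours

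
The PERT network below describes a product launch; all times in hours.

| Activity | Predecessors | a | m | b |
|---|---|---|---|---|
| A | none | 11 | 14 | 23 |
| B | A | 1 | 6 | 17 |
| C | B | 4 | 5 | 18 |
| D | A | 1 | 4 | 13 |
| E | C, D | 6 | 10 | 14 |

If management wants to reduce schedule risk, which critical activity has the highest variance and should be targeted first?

te_A = (11 + 4·14 + 23)/6 = 90/6 = 15; σ²_A = ((23−11)/6)² = 4.000
te_B = (1 + 4·6 + 17)/6 = 42/6 = 7; σ²_B = ((17−1)/6)² = 7.111
te_C = (4 + 4·5 + 18)/6 = 42/6 = 7; σ²_C = ((18−4)/6)² = 5.444
te_D = (1 + 4·4 + 13)/6 = 30/6 = 5; σ²_D = ((13−1)/6)² = 4.000
te_E = (6 + 4·10 + 14)/6 = 60/6 = 10; σ²_E = ((14−6)/6)² = 1.778

Forward pass:
ES_A = 0; EF_A = 15
ES_B = 15; EF_B = 15+7 = 22
ES_C = 22; EF_C = 22+7 = 29
ES_D = 15; EF_D = 15+5 = 20
ES_E = max(EF_C=29, EF_D=20) = 29; EF_E = 29+10 = 39
Expected project duration μ = 39 hours. Critical path: A → B → C → E.

Variances on critical path: σ²_A=4.000, σ²_B=7.111, σ²_C=5.444, σ²_E=1.778.
Largest is σ²_B = 7.111.

B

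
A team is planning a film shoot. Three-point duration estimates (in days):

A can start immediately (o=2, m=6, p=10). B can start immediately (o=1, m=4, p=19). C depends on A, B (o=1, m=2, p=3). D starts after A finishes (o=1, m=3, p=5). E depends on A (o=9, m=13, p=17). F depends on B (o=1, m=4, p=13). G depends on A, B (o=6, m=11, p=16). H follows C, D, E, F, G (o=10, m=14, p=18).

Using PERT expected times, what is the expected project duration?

33 days

te_A = (2 + 4·6 + 10)/6 = 36/6 = 6
te_B = (1 + 4·4 + 19)/6 = 36/6 = 6
te_C = (1 + 4·2 + 3)/6 = 12/6 = 2
te_D = (1 + 4·3 + 5)/6 = 18/6 = 3
te_E = (9 + 4·13 + 17)/6 = 78/6 = 13
te_F = (1 + 4·4 + 13)/6 = 30/6 = 5
te_G = (6 + 4·11 + 16)/6 = 66/6 = 11
te_H = (10 + 4·14 + 18)/6 = 84/6 = 14

Forward pass:
ES_A = 0; EF_A = 6
ES_B = 0; EF_B = 6
ES_C = max(EF_A=6, EF_B=6) = 6; EF_C = 6+2 = 8
ES_D = 6; EF_D = 6+3 = 9
ES_E = 6; EF_E = 6+13 = 19
ES_F = 6; EF_F = 6+5 = 11
ES_G = max(EF_A=6, EF_B=6) = 6; EF_G = 6+11 = 17
ES_H = max(EF_C=8, EF_D=9, EF_E=19, EF_F=11, EF_G=17) = 19; EF_H = 19+14 = 33
Expected project duration μ = 33 days. Critical path: A → E → H.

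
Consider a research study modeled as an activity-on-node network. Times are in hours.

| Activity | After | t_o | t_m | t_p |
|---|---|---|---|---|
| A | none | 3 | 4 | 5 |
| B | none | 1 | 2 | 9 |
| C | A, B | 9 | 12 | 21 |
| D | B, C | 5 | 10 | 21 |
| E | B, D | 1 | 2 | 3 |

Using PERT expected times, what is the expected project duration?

30 hours

te_A = (3 + 4·4 + 5)/6 = 24/6 = 4
te_B = (1 + 4·2 + 9)/6 = 18/6 = 3
te_C = (9 + 4·12 + 21)/6 = 78/6 = 13
te_D = (5 + 4·10 + 21)/6 = 66/6 = 11
te_E = (1 + 4·2 + 3)/6 = 12/6 = 2

Forward pass:
ES_A = 0; EF_A = 4
ES_B = 0; EF_B = 3
ES_C = max(EF_A=4, EF_B=3) = 4; EF_C = 4+13 = 17
ES_D = max(EF_B=3, EF_C=17) = 17; EF_D = 17+11 = 28
ES_E = max(EF_B=3, EF_D=28) = 28; EF_E = 28+2 = 30
Expected project duration μ = 30 hours. Critical path: A → C → D → E.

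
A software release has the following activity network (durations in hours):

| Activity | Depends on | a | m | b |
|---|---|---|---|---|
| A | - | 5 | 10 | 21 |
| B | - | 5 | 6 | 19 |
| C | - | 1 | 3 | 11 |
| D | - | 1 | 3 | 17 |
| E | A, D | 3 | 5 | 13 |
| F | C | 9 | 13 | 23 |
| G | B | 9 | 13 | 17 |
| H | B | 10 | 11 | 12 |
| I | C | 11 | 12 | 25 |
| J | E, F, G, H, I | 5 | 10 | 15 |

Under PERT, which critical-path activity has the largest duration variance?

te_A = (5 + 4·10 + 21)/6 = 66/6 = 11; σ²_A = ((21−5)/6)² = 7.111
te_B = (5 + 4·6 + 19)/6 = 48/6 = 8; σ²_B = ((19−5)/6)² = 5.444
te_C = (1 + 4·3 + 11)/6 = 24/6 = 4; σ²_C = ((11−1)/6)² = 2.778
te_D = (1 + 4·3 + 17)/6 = 30/6 = 5; σ²_D = ((17−1)/6)² = 7.111
te_E = (3 + 4·5 + 13)/6 = 36/6 = 6; σ²_E = ((13−3)/6)² = 2.778
te_F = (9 + 4·13 + 23)/6 = 84/6 = 14; σ²_F = ((23−9)/6)² = 5.444
te_G = (9 + 4·13 + 17)/6 = 78/6 = 13; σ²_G = ((17−9)/6)² = 1.778
te_H = (10 + 4·11 + 12)/6 = 66/6 = 11; σ²_H = ((12−10)/6)² = 0.111
te_I = (11 + 4·12 + 25)/6 = 84/6 = 14; σ²_I = ((25−11)/6)² = 5.444
te_J = (5 + 4·10 + 15)/6 = 60/6 = 10; σ²_J = ((15−5)/6)² = 2.778

Forward pass:
ES_A = 0; EF_A = 11
ES_B = 0; EF_B = 8
ES_C = 0; EF_C = 4
ES_D = 0; EF_D = 5
ES_E = max(EF_A=11, EF_D=5) = 11; EF_E = 11+6 = 17
ES_F = 4; EF_F = 4+14 = 18
ES_G = 8; EF_G = 8+13 = 21
ES_H = 8; EF_H = 8+11 = 19
ES_I = 4; EF_I = 4+14 = 18
ES_J = max(EF_E=17, EF_F=18, EF_G=21, EF_H=19, EF_I=18) = 21; EF_J = 21+10 = 31
Expected project duration μ = 31 hours. Critical path: B → G → J.

Variances on critical path: σ²_B=5.444, σ²_G=1.778, σ²_J=2.778.
Largest is σ²_B = 5.444.

B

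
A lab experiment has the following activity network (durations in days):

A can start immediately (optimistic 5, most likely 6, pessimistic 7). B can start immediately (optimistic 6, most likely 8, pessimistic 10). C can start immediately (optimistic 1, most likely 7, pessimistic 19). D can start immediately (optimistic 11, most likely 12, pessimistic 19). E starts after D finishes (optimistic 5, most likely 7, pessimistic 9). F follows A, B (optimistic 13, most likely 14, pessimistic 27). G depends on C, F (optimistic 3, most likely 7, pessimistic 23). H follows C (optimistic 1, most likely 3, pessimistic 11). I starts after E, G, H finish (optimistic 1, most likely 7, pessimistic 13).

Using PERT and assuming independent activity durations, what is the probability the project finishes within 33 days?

te_A = (5 + 4·6 + 7)/6 = 36/6 = 6; σ²_A = ((7−5)/6)² = 0.111
te_B = (6 + 4·8 + 10)/6 = 48/6 = 8; σ²_B = ((10−6)/6)² = 0.444
te_C = (1 + 4·7 + 19)/6 = 48/6 = 8; σ²_C = ((19−1)/6)² = 9.000
te_D = (11 + 4·12 + 19)/6 = 78/6 = 13; σ²_D = ((19−11)/6)² = 1.778
te_E = (5 + 4·7 + 9)/6 = 42/6 = 7; σ²_E = ((9−5)/6)² = 0.444
te_F = (13 + 4·14 + 27)/6 = 96/6 = 16; σ²_F = ((27−13)/6)² = 5.444
te_G = (3 + 4·7 + 23)/6 = 54/6 = 9; σ²_G = ((23−3)/6)² = 11.111
te_H = (1 + 4·3 + 11)/6 = 24/6 = 4; σ²_H = ((11−1)/6)² = 2.778
te_I = (1 + 4·7 + 13)/6 = 42/6 = 7; σ²_I = ((13−1)/6)² = 4.000

Forward pass:
ES_A = 0; EF_A = 6
ES_B = 0; EF_B = 8
ES_C = 0; EF_C = 8
ES_D = 0; EF_D = 13
ES_E = 13; EF_E = 13+7 = 20
ES_F = max(EF_A=6, EF_B=8) = 8; EF_F = 8+16 = 24
ES_G = max(EF_C=8, EF_F=24) = 24; EF_G = 24+9 = 33
ES_H = 8; EF_H = 8+4 = 12
ES_I = max(EF_E=20, EF_G=33, EF_H=12) = 33; EF_I = 33+7 = 40
Expected project duration μ = 40 days. Critical path: B → F → G → I.

Variance along critical path = 0.444 + 5.444 + 11.111 + 4.000 = 21.000; σ = √21.000 = 4.583 days.
Z = (33 − 40) / 4.583 = -1.528
P(T ≤ 33) = Φ(-1.528) ≈ 0.063

0.063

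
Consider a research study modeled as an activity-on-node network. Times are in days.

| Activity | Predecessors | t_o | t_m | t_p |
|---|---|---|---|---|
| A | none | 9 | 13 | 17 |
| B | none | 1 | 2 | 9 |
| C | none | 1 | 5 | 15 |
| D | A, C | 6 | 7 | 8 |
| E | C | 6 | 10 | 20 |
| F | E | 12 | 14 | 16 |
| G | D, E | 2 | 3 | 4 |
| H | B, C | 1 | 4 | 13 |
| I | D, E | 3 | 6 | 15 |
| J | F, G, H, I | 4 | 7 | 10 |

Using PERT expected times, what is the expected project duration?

te_A = (9 + 4·13 + 17)/6 = 78/6 = 13
te_B = (1 + 4·2 + 9)/6 = 18/6 = 3
te_C = (1 + 4·5 + 15)/6 = 36/6 = 6
te_D = (6 + 4·7 + 8)/6 = 42/6 = 7
te_E = (6 + 4·10 + 20)/6 = 66/6 = 11
te_F = (12 + 4·14 + 16)/6 = 84/6 = 14
te_G = (2 + 4·3 + 4)/6 = 18/6 = 3
te_H = (1 + 4·4 + 13)/6 = 30/6 = 5
te_I = (3 + 4·6 + 15)/6 = 42/6 = 7
te_J = (4 + 4·7 + 10)/6 = 42/6 = 7

Forward pass:
ES_A = 0; EF_A = 13
ES_B = 0; EF_B = 3
ES_C = 0; EF_C = 6
ES_D = max(EF_A=13, EF_C=6) = 13; EF_D = 13+7 = 20
ES_E = 6; EF_E = 6+11 = 17
ES_F = 17; EF_F = 17+14 = 31
ES_G = max(EF_D=20, EF_E=17) = 20; EF_G = 20+3 = 23
ES_H = max(EF_B=3, EF_C=6) = 6; EF_H = 6+5 = 11
ES_I = max(EF_D=20, EF_E=17) = 20; EF_I = 20+7 = 27
ES_J = max(EF_F=31, EF_G=23, EF_H=11, EF_I=27) = 31; EF_J = 31+7 = 38
Expected project duration μ = 38 days. Critical path: C → E → F → J.

38 days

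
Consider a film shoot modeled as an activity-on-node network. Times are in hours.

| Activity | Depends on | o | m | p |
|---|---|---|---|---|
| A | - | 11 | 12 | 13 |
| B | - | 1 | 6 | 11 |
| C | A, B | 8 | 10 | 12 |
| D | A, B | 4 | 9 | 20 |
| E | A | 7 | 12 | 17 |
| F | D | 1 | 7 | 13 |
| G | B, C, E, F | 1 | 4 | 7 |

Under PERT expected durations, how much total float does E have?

5 hours

te_A = (11 + 4·12 + 13)/6 = 72/6 = 12
te_B = (1 + 4·6 + 11)/6 = 36/6 = 6
te_C = (8 + 4·10 + 12)/6 = 60/6 = 10
te_D = (4 + 4·9 + 20)/6 = 60/6 = 10
te_E = (7 + 4·12 + 17)/6 = 72/6 = 12
te_F = (1 + 4·7 + 13)/6 = 42/6 = 7
te_G = (1 + 4·4 + 7)/6 = 24/6 = 4

Forward pass:
ES_A = 0; EF_A = 12
ES_B = 0; EF_B = 6
ES_C = max(EF_A=12, EF_B=6) = 12; EF_C = 12+10 = 22
ES_D = max(EF_A=12, EF_B=6) = 12; EF_D = 12+10 = 22
ES_E = 12; EF_E = 12+12 = 24
ES_F = 22; EF_F = 22+7 = 29
ES_G = max(EF_B=6, EF_C=22, EF_E=24, EF_F=29) = 29; EF_G = 29+4 = 33
Expected project duration μ = 33 hours. Critical path: A → D → F → G.

Backward pass:
LF_G = 33; LS_G = 33−4 = 29
LF_F = LS_G = 29; LS_F = 29−7 = 22
LF_E = LS_G = 29; LS_E = 29−12 = 17
LF_D = LS_F = 22; LS_D = 22−10 = 12
LF_C = LS_G = 29; LS_C = 29−10 = 19
LF_B = min(LS_C=19, LS_D=12, LS_G=29) = 12; LS_B = 12−6 = 6
LF_A = min(LS_C=19, LS_D=12, LS_E=17) = 12; LS_A = 12−12 = 0
Slack_E = LS_E − ES_E = 17 − 12 = 5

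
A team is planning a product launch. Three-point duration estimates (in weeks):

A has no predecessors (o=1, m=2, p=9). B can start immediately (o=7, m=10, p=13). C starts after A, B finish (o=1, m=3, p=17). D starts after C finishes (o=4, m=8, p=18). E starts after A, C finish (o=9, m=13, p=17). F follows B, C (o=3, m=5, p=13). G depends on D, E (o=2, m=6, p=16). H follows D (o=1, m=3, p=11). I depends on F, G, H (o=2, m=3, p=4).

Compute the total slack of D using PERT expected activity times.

4 weeks

te_A = (1 + 4·2 + 9)/6 = 18/6 = 3
te_B = (7 + 4·10 + 13)/6 = 60/6 = 10
te_C = (1 + 4·3 + 17)/6 = 30/6 = 5
te_D = (4 + 4·8 + 18)/6 = 54/6 = 9
te_E = (9 + 4·13 + 17)/6 = 78/6 = 13
te_F = (3 + 4·5 + 13)/6 = 36/6 = 6
te_G = (2 + 4·6 + 16)/6 = 42/6 = 7
te_H = (1 + 4·3 + 11)/6 = 24/6 = 4
te_I = (2 + 4·3 + 4)/6 = 18/6 = 3

Forward pass:
ES_A = 0; EF_A = 3
ES_B = 0; EF_B = 10
ES_C = max(EF_A=3, EF_B=10) = 10; EF_C = 10+5 = 15
ES_D = 15; EF_D = 15+9 = 24
ES_E = max(EF_A=3, EF_C=15) = 15; EF_E = 15+13 = 28
ES_F = max(EF_B=10, EF_C=15) = 15; EF_F = 15+6 = 21
ES_G = max(EF_D=24, EF_E=28) = 28; EF_G = 28+7 = 35
ES_H = 24; EF_H = 24+4 = 28
ES_I = max(EF_F=21, EF_G=35, EF_H=28) = 35; EF_I = 35+3 = 38
Expected project duration μ = 38 weeks. Critical path: B → C → E → G → I.

Backward pass:
LF_I = 38; LS_I = 38−3 = 35
LF_H = LS_I = 35; LS_H = 35−4 = 31
LF_G = LS_I = 35; LS_G = 35−7 = 28
LF_F = LS_I = 35; LS_F = 35−6 = 29
LF_E = LS_G = 28; LS_E = 28−13 = 15
LF_D = min(LS_G=28, LS_H=31) = 28; LS_D = 28−9 = 19
LF_C = min(LS_D=19, LS_E=15, LS_F=29) = 15; LS_C = 15−5 = 10
LF_B = min(LS_C=10, LS_F=29) = 10; LS_B = 10−10 = 0
LF_A = min(LS_C=10, LS_E=15) = 10; LS_A = 10−3 = 7
Slack_D = LS_D − ES_D = 19 − 15 = 4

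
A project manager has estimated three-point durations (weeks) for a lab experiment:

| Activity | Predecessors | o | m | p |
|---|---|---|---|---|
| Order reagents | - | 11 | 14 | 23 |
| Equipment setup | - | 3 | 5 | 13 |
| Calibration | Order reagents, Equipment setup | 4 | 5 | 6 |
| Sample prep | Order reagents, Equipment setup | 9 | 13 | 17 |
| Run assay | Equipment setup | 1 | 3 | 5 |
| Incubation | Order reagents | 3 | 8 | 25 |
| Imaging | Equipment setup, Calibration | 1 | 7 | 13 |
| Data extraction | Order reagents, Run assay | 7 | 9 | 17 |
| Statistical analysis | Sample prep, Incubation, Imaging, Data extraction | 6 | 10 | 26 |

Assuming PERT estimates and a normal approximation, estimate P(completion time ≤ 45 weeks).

te_Order reagents = (11 + 4·14 + 23)/6 = 90/6 = 15; σ²_Order reagents = ((23−11)/6)² = 4.000
te_Equipment setup = (3 + 4·5 + 13)/6 = 36/6 = 6; σ²_Equipment setup = ((13−3)/6)² = 2.778
te_Calibration = (4 + 4·5 + 6)/6 = 30/6 = 5; σ²_Calibration = ((6−4)/6)² = 0.111
te_Sample prep = (9 + 4·13 + 17)/6 = 78/6 = 13; σ²_Sample prep = ((17−9)/6)² = 1.778
te_Run assay = (1 + 4·3 + 5)/6 = 18/6 = 3; σ²_Run assay = ((5−1)/6)² = 0.444
te_Incubation = (3 + 4·8 + 25)/6 = 60/6 = 10; σ²_Incubation = ((25−3)/6)² = 13.444
te_Imaging = (1 + 4·7 + 13)/6 = 42/6 = 7; σ²_Imaging = ((13−1)/6)² = 4.000
te_Data extraction = (7 + 4·9 + 17)/6 = 60/6 = 10; σ²_Data extraction = ((17−7)/6)² = 2.778
te_Statistical analysis = (6 + 4·10 + 26)/6 = 72/6 = 12; σ²_Statistical analysis = ((26−6)/6)² = 11.111

Forward pass:
ES_Order reagents = 0; EF_Order reagents = 15
ES_Equipment setup = 0; EF_Equipment setup = 6
ES_Calibration = max(EF_Order reagents=15, EF_Equipment setup=6) = 15; EF_Calibration = 15+5 = 20
ES_Sample prep = max(EF_Order reagents=15, EF_Equipment setup=6) = 15; EF_Sample prep = 15+13 = 28
ES_Run assay = 6; EF_Run assay = 6+3 = 9
ES_Incubation = 15; EF_Incubation = 15+10 = 25
ES_Imaging = max(EF_Equipment setup=6, EF_Calibration=20) = 20; EF_Imaging = 20+7 = 27
ES_Data extraction = max(EF_Order reagents=15, EF_Run assay=9) = 15; EF_Data extraction = 15+10 = 25
ES_Statistical analysis = max(EF_Sample prep=28, EF_Incubation=25, EF_Imaging=27, EF_Data extraction=25) = 28; EF_Statistical analysis = 28+12 = 40
Expected project duration μ = 40 weeks. Critical path: Order reagents → Sample prep → Statistical analysis.

Variance along critical path = 4.000 + 1.778 + 11.111 = 16.889; σ = √16.889 = 4.110 weeks.
Z = (45 − 40) / 4.110 = 1.217
P(T ≤ 45) = Φ(1.217) ≈ 0.888

0.888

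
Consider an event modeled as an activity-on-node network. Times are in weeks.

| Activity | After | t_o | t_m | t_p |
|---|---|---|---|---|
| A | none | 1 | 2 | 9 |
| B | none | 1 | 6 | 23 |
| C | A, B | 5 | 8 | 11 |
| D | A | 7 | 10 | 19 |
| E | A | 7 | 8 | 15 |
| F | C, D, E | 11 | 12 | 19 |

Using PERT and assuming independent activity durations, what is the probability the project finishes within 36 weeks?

te_A = (1 + 4·2 + 9)/6 = 18/6 = 3; σ²_A = ((9−1)/6)² = 1.778
te_B = (1 + 4·6 + 23)/6 = 48/6 = 8; σ²_B = ((23−1)/6)² = 13.444
te_C = (5 + 4·8 + 11)/6 = 48/6 = 8; σ²_C = ((11−5)/6)² = 1.000
te_D = (7 + 4·10 + 19)/6 = 66/6 = 11; σ²_D = ((19−7)/6)² = 4.000
te_E = (7 + 4·8 + 15)/6 = 54/6 = 9; σ²_E = ((15−7)/6)² = 1.778
te_F = (11 + 4·12 + 19)/6 = 78/6 = 13; σ²_F = ((19−11)/6)² = 1.778

Forward pass:
ES_A = 0; EF_A = 3
ES_B = 0; EF_B = 8
ES_C = max(EF_A=3, EF_B=8) = 8; EF_C = 8+8 = 16
ES_D = 3; EF_D = 3+11 = 14
ES_E = 3; EF_E = 3+9 = 12
ES_F = max(EF_C=16, EF_D=14, EF_E=12) = 16; EF_F = 16+13 = 29
Expected project duration μ = 29 weeks. Critical path: B → C → F.

Variance along critical path = 13.444 + 1.000 + 1.778 = 16.222; σ = √16.222 = 4.028 weeks.
Z = (36 − 29) / 4.028 = 1.738
P(T ≤ 36) = Φ(1.738) ≈ 0.959

0.959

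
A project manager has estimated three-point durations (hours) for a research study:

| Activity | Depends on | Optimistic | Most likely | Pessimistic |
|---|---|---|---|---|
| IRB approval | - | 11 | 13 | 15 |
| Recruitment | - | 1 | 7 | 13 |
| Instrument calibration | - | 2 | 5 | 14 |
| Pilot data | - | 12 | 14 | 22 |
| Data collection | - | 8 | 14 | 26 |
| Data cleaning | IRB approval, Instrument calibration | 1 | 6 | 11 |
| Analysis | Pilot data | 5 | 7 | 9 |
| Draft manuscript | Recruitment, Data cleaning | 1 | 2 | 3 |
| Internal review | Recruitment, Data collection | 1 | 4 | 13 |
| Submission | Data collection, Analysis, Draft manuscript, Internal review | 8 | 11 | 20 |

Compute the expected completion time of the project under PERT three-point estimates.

te_IRB approval = (11 + 4·13 + 15)/6 = 78/6 = 13
te_Recruitment = (1 + 4·7 + 13)/6 = 42/6 = 7
te_Instrument calibration = (2 + 4·5 + 14)/6 = 36/6 = 6
te_Pilot data = (12 + 4·14 + 22)/6 = 90/6 = 15
te_Data collection = (8 + 4·14 + 26)/6 = 90/6 = 15
te_Data cleaning = (1 + 4·6 + 11)/6 = 36/6 = 6
te_Analysis = (5 + 4·7 + 9)/6 = 42/6 = 7
te_Draft manuscript = (1 + 4·2 + 3)/6 = 12/6 = 2
te_Internal review = (1 + 4·4 + 13)/6 = 30/6 = 5
te_Submission = (8 + 4·11 + 20)/6 = 72/6 = 12

Forward pass:
ES_IRB approval = 0; EF_IRB approval = 13
ES_Recruitment = 0; EF_Recruitment = 7
ES_Instrument calibration = 0; EF_Instrument calibration = 6
ES_Pilot data = 0; EF_Pilot data = 15
ES_Data collection = 0; EF_Data collection = 15
ES_Data cleaning = max(EF_IRB approval=13, EF_Instrument calibration=6) = 13; EF_Data cleaning = 13+6 = 19
ES_Analysis = 15; EF_Analysis = 15+7 = 22
ES_Draft manuscript = max(EF_Recruitment=7, EF_Data cleaning=19) = 19; EF_Draft manuscript = 19+2 = 21
ES_Internal review = max(EF_Recruitment=7, EF_Data collection=15) = 15; EF_Internal review = 15+5 = 20
ES_Submission = max(EF_Data collection=15, EF_Analysis=22, EF_Draft manuscript=21, EF_Internal review=20) = 22; EF_Submission = 22+12 = 34
Expected project duration μ = 34 hours. Critical path: Pilot data → Analysis → Submission.

34 hours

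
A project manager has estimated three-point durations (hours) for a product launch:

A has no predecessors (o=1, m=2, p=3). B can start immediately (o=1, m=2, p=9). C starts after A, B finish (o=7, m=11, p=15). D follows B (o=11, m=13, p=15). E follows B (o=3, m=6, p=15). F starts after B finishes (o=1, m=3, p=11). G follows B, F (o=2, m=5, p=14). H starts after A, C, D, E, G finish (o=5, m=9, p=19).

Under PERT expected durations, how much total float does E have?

te_A = (1 + 4·2 + 3)/6 = 12/6 = 2
te_B = (1 + 4·2 + 9)/6 = 18/6 = 3
te_C = (7 + 4·11 + 15)/6 = 66/6 = 11
te_D = (11 + 4·13 + 15)/6 = 78/6 = 13
te_E = (3 + 4·6 + 15)/6 = 42/6 = 7
te_F = (1 + 4·3 + 11)/6 = 24/6 = 4
te_G = (2 + 4·5 + 14)/6 = 36/6 = 6
te_H = (5 + 4·9 + 19)/6 = 60/6 = 10

Forward pass:
ES_A = 0; EF_A = 2
ES_B = 0; EF_B = 3
ES_C = max(EF_A=2, EF_B=3) = 3; EF_C = 3+11 = 14
ES_D = 3; EF_D = 3+13 = 16
ES_E = 3; EF_E = 3+7 = 10
ES_F = 3; EF_F = 3+4 = 7
ES_G = max(EF_B=3, EF_F=7) = 7; EF_G = 7+6 = 13
ES_H = max(EF_A=2, EF_C=14, EF_D=16, EF_E=10, EF_G=13) = 16; EF_H = 16+10 = 26
Expected project duration μ = 26 hours. Critical path: B → D → H.

Backward pass:
LF_H = 26; LS_H = 26−10 = 16
LF_G = LS_H = 16; LS_G = 16−6 = 10
LF_F = LS_G = 10; LS_F = 10−4 = 6
LF_E = LS_H = 16; LS_E = 16−7 = 9
LF_D = LS_H = 16; LS_D = 16−13 = 3
LF_C = LS_H = 16; LS_C = 16−11 = 5
LF_B = min(LS_C=5, LS_D=3, LS_E=9, LS_F=6, LS_G=10) = 3; LS_B = 3−3 = 0
LF_A = min(LS_C=5, LS_H=16) = 5; LS_A = 5−2 = 3
Slack_E = LS_E − ES_E = 9 − 3 = 6

6 hours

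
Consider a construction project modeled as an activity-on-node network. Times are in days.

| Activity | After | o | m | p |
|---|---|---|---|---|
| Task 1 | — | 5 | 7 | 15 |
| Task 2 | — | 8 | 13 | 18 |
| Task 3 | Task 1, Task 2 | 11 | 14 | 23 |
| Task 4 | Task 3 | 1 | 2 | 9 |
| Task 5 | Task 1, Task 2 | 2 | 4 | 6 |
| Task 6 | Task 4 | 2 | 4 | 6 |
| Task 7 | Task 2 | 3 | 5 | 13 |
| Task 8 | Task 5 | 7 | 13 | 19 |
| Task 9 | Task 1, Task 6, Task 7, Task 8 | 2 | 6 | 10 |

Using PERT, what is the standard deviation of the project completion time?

te_Task 1 = (5 + 4·7 + 15)/6 = 48/6 = 8; σ²_Task 1 = ((15−5)/6)² = 2.778
te_Task 2 = (8 + 4·13 + 18)/6 = 78/6 = 13; σ²_Task 2 = ((18−8)/6)² = 2.778
te_Task 3 = (11 + 4·14 + 23)/6 = 90/6 = 15; σ²_Task 3 = ((23−11)/6)² = 4.000
te_Task 4 = (1 + 4·2 + 9)/6 = 18/6 = 3; σ²_Task 4 = ((9−1)/6)² = 1.778
te_Task 5 = (2 + 4·4 + 6)/6 = 24/6 = 4; σ²_Task 5 = ((6−2)/6)² = 0.444
te_Task 6 = (2 + 4·4 + 6)/6 = 24/6 = 4; σ²_Task 6 = ((6−2)/6)² = 0.444
te_Task 7 = (3 + 4·5 + 13)/6 = 36/6 = 6; σ²_Task 7 = ((13−3)/6)² = 2.778
te_Task 8 = (7 + 4·13 + 19)/6 = 78/6 = 13; σ²_Task 8 = ((19−7)/6)² = 4.000
te_Task 9 = (2 + 4·6 + 10)/6 = 36/6 = 6; σ²_Task 9 = ((10−2)/6)² = 1.778

Forward pass:
ES_Task 1 = 0; EF_Task 1 = 8
ES_Task 2 = 0; EF_Task 2 = 13
ES_Task 3 = max(EF_Task 1=8, EF_Task 2=13) = 13; EF_Task 3 = 13+15 = 28
ES_Task 4 = 28; EF_Task 4 = 28+3 = 31
ES_Task 5 = max(EF_Task 1=8, EF_Task 2=13) = 13; EF_Task 5 = 13+4 = 17
ES_Task 6 = 31; EF_Task 6 = 31+4 = 35
ES_Task 7 = 13; EF_Task 7 = 13+6 = 19
ES_Task 8 = 17; EF_Task 8 = 17+13 = 30
ES_Task 9 = max(EF_Task 1=8, EF_Task 6=35, EF_Task 7=19, EF_Task 8=30) = 35; EF_Task 9 = 35+6 = 41
Expected project duration μ = 41 days. Critical path: Task 2 → Task 3 → Task 4 → Task 6 → Task 9.

Variance along critical path = 2.778 + 4.000 + 1.778 + 0.444 + 1.778 = 10.778
σ = √10.778 = 3.283 days

3.28 days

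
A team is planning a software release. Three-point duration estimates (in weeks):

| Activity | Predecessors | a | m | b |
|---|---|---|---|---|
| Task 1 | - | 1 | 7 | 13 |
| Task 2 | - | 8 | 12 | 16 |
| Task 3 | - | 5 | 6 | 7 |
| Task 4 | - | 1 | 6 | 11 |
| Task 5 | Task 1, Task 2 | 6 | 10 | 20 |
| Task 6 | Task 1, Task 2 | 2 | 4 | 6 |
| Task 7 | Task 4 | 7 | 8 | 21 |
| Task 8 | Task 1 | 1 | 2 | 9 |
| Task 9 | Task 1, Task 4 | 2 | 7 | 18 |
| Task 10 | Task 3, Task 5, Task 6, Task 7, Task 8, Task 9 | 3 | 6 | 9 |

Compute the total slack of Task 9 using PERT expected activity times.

8 weeks

te_Task 1 = (1 + 4·7 + 13)/6 = 42/6 = 7
te_Task 2 = (8 + 4·12 + 16)/6 = 72/6 = 12
te_Task 3 = (5 + 4·6 + 7)/6 = 36/6 = 6
te_Task 4 = (1 + 4·6 + 11)/6 = 36/6 = 6
te_Task 5 = (6 + 4·10 + 20)/6 = 66/6 = 11
te_Task 6 = (2 + 4·4 + 6)/6 = 24/6 = 4
te_Task 7 = (7 + 4·8 + 21)/6 = 60/6 = 10
te_Task 8 = (1 + 4·2 + 9)/6 = 18/6 = 3
te_Task 9 = (2 + 4·7 + 18)/6 = 48/6 = 8
te_Task 10 = (3 + 4·6 + 9)/6 = 36/6 = 6

Forward pass:
ES_Task 1 = 0; EF_Task 1 = 7
ES_Task 2 = 0; EF_Task 2 = 12
ES_Task 3 = 0; EF_Task 3 = 6
ES_Task 4 = 0; EF_Task 4 = 6
ES_Task 5 = max(EF_Task 1=7, EF_Task 2=12) = 12; EF_Task 5 = 12+11 = 23
ES_Task 6 = max(EF_Task 1=7, EF_Task 2=12) = 12; EF_Task 6 = 12+4 = 16
ES_Task 7 = 6; EF_Task 7 = 6+10 = 16
ES_Task 8 = 7; EF_Task 8 = 7+3 = 10
ES_Task 9 = max(EF_Task 1=7, EF_Task 4=6) = 7; EF_Task 9 = 7+8 = 15
ES_Task 10 = max(EF_Task 3=6, EF_Task 5=23, EF_Task 6=16, EF_Task 7=16, EF_Task 8=10, EF_Task 9=15) = 23; EF_Task 10 = 23+6 = 29
Expected project duration μ = 29 weeks. Critical path: Task 2 → Task 5 → Task 10.

Backward pass:
LF_Task 10 = 29; LS_Task 10 = 29−6 = 23
LF_Task 9 = LS_Task 10 = 23; LS_Task 9 = 23−8 = 15
LF_Task 8 = LS_Task 10 = 23; LS_Task 8 = 23−3 = 20
LF_Task 7 = LS_Task 10 = 23; LS_Task 7 = 23−10 = 13
LF_Task 6 = LS_Task 10 = 23; LS_Task 6 = 23−4 = 19
LF_Task 5 = LS_Task 10 = 23; LS_Task 5 = 23−11 = 12
LF_Task 4 = min(LS_Task 7=13, LS_Task 9=15) = 13; LS_Task 4 = 13−6 = 7
LF_Task 3 = LS_Task 10 = 23; LS_Task 3 = 23−6 = 17
LF_Task 2 = min(LS_Task 5=12, LS_Task 6=19) = 12; LS_Task 2 = 12−12 = 0
LF_Task 1 = min(LS_Task 5=12, LS_Task 6=19, LS_Task 8=20, LS_Task 9=15) = 12; LS_Task 1 = 12−7 = 5
Slack_Task 9 = LS_Task 9 − ES_Task 9 = 15 − 7 = 8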